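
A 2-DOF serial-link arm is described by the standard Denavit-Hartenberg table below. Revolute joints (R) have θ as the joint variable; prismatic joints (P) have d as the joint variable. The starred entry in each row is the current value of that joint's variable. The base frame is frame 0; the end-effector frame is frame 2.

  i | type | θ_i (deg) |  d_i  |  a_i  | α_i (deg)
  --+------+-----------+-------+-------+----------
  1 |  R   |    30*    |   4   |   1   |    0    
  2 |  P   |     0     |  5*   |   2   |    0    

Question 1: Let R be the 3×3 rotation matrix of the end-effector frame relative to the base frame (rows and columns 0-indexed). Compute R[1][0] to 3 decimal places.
0.500

End-effector x-axis (col 0 of R) = (0.8660,0.5000,0.0000)
R[1][0] = 0.5000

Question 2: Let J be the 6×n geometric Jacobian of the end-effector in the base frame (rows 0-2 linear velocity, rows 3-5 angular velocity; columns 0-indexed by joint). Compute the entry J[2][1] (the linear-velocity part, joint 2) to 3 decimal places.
1.000

prismatic axis z_1 = (0.0000,0.0000,1.0000)
J_v[:, 1] = z_1; J_ω[:, 1] = (0,0,0)
entry J[2][1] = 1.0000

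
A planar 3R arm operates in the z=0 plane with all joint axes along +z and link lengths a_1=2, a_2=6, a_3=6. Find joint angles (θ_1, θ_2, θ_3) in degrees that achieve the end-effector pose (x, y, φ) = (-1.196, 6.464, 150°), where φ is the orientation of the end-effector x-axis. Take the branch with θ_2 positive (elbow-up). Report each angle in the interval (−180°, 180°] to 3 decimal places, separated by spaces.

-60.000 119.999 90.002

wrist centre = target − a_3·(cos φ, sin φ) = (4.0002, 3.4640)
cos θ_2 = (28.0005−2²−6²)/(2·2·6) = -0.5000; θ_2 = 119.9986° (elbow-up)
β = atan2(3.4640,4.0002) = 40.8915°; ψ = atan2(5.1962,-0.9999) = 100.8919°
θ_1 = β − ψ = -60.0004°
θ_3 = φ − θ_1 − θ_2 = 90.0018° (wrapped to (-180°,180°])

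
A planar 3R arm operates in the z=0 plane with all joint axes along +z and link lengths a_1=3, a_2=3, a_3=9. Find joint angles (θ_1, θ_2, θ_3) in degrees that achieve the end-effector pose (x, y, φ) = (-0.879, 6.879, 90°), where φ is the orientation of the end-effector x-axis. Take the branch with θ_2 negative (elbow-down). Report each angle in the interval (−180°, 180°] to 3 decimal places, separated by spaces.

-45.009 -135.004 -89.988

wrist centre = target − a_3·(cos φ, sin φ) = (-0.8790, -2.1210)
cos θ_2 = (5.2713−3²−3²)/(2·3·3) = -0.7072; θ_2 = -135.0036° (elbow-down)
β = atan2(-2.1210,-0.8790) = -112.5104°; ψ = atan2(-2.1212,0.8785) = -67.5018°
θ_1 = β − ψ = -45.0087°
θ_3 = φ − θ_1 − θ_2 = -89.9878° (wrapped to (-180°,180°])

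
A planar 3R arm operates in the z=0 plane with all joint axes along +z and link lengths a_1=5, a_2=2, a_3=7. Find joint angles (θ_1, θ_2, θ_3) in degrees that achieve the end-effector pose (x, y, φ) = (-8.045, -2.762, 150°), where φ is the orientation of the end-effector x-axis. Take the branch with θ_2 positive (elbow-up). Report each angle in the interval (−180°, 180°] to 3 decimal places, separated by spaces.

-120.002 44.992 -134.990

wrist centre = target − a_3·(cos φ, sin φ) = (-1.9828, -6.2620)
cos θ_2 = (43.1442−5²−2²)/(2·5·2) = 0.7072; θ_2 = 44.9915° (elbow-up)
β = atan2(-6.2620,-1.9828) = -107.5701°; ψ = atan2(1.4140,6.4144) = 12.4315°
θ_1 = β − ψ = -120.0016°
θ_3 = φ − θ_1 − θ_2 = -134.9899° (wrapped to (-180°,180°])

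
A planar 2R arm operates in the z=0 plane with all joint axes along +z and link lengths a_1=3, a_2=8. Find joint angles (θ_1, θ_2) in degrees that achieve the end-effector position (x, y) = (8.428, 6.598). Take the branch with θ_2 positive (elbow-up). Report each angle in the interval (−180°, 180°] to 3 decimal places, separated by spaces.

cos θ_2 = (114.5648−3²−8²)/(2·3·8) = 0.8659; θ_2 = 30.0106° (elbow-up)
β = atan2(6.5980,8.4280) = 38.0562°; ψ = atan2(4.0013,9.9275) = 21.9520°
θ_1 = β − ψ = 16.1042°

16.104 30.011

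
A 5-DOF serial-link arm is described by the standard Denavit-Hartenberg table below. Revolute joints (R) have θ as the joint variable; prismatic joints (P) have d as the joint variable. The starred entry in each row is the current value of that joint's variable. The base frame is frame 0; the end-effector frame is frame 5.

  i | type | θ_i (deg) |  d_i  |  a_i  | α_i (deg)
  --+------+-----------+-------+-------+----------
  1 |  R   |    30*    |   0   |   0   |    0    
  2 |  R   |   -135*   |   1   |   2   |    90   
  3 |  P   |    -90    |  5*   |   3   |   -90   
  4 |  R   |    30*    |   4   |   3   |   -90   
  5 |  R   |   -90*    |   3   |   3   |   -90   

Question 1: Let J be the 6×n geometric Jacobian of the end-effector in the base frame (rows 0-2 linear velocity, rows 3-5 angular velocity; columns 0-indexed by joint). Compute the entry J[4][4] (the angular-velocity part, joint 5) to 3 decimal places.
-0.224

axis z_4 = (0.8365,-0.2241,0.5000); lever o_n−o_4 = (1.7331,-3.5702,1.5000)
cross product → J_v[:, 4] = (1.4489,-0.3882,-2.5981)
J_ω[:, 4] = z_4
entry J[4][4] = -0.2241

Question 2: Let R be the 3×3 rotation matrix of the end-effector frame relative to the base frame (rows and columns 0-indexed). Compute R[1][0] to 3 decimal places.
End-effector x-axis (col 0 of R) = (-0.2588,-0.9659,-0.0000)
R[1][0] = -0.9659

-0.966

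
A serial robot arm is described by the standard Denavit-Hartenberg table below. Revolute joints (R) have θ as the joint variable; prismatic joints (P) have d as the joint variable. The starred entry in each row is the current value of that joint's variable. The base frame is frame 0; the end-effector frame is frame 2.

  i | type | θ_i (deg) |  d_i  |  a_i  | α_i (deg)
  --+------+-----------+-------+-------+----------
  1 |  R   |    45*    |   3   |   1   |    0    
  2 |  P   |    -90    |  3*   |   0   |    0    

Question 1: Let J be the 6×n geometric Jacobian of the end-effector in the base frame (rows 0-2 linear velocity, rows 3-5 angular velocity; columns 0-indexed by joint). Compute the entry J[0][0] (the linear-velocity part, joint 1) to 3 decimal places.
-0.707

axis z_0 = ẑ; lever o_n−o_0 = (0.7071,0.7071,6.0000)
cross product → J_v[:, 0] = (-0.7071,0.7071,0.0000)
J_ω[:, 0] = z_0
entry J[0][0] = -0.7071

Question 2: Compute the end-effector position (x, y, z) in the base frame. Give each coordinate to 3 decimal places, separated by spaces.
0.707 0.707 6.000

after link 1: o_1 = (0.7071, 0.7071, 3.0000)
after link 2: o_2 = (0.7071, 0.7071, 6.0000)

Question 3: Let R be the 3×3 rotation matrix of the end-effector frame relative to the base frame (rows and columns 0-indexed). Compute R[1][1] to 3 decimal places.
End-effector y-axis (col 1 of R) = (0.7071,0.7071,0.0000)
R[1][1] = 0.7071

0.707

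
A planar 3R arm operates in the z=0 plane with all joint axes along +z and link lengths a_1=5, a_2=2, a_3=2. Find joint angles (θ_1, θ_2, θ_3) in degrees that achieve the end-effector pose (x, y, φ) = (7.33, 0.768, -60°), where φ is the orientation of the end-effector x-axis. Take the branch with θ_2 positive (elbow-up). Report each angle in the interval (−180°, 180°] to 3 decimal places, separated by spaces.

wrist centre = target − a_3·(cos φ, sin φ) = (6.3300, 2.5001)
cos θ_2 = (46.3192−5²−2²)/(2·5·2) = 0.8660; θ_2 = 30.0078° (elbow-up)
β = atan2(2.5001,6.3300) = 21.5517°; ψ = atan2(1.0002,6.7319) = 8.4512°
θ_1 = β − ψ = 13.1004°
θ_3 = φ − θ_1 − θ_2 = -103.1082° (wrapped to (-180°,180°])

13.100 30.008 -103.108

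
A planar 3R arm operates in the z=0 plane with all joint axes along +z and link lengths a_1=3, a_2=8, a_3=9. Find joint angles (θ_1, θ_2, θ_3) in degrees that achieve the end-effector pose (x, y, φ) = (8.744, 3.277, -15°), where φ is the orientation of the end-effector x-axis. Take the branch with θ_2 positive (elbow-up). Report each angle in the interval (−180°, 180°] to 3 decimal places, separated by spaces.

-44.988 149.992 -120.004

wrist centre = target − a_3·(cos φ, sin φ) = (0.0507, 5.6064)
cos θ_2 = (31.4340−3²−8²)/(2·3·8) = -0.8660; θ_2 = 149.9924° (elbow-up)
β = atan2(5.6064,0.0507) = 89.4822°; ψ = atan2(4.0009,-3.9277) = 134.4707°
θ_1 = β − ψ = -44.9885°
θ_3 = φ − θ_1 − θ_2 = -120.0039° (wrapped to (-180°,180°])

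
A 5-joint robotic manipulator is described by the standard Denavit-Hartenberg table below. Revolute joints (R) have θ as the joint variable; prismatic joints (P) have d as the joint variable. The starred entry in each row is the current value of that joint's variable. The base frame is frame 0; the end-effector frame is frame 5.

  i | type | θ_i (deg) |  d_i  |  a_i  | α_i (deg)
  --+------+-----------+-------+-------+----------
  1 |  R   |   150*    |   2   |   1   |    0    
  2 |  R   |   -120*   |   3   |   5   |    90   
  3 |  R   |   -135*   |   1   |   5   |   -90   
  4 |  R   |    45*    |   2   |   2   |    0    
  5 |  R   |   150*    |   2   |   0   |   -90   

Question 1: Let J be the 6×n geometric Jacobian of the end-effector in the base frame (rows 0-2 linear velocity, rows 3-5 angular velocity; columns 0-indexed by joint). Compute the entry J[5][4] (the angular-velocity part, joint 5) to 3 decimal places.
axis z_4 = (0.6124,0.3536,-0.7071); lever o_n−o_4 = (1.2247,0.7071,-1.4142)
cross product → J_v[:, 4] = (-0.0000,0.0000,-0.0000)
J_ω[:, 4] = z_4
entry J[5][4] = -0.7071

-0.707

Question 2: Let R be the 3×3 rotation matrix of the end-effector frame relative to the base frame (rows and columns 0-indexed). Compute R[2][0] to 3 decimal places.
0.683

End-effector x-axis (col 0 of R) = (0.7209,0.1174,0.6830)
R[2][0] = 0.6830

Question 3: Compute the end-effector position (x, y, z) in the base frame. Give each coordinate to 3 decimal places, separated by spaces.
1.779 2.505 -2.364

after link 1: o_1 = (-0.8660, 0.5000, 2.0000)
after link 2: o_2 = (3.4641, 3.0000, 5.0000)
after link 3: o_3 = (0.9022, 0.3662, 1.4645)
after link 4: o_4 = (0.5539, 1.7981, -0.9497)
after link 5: o_5 = (1.7786, 2.5052, -2.3640)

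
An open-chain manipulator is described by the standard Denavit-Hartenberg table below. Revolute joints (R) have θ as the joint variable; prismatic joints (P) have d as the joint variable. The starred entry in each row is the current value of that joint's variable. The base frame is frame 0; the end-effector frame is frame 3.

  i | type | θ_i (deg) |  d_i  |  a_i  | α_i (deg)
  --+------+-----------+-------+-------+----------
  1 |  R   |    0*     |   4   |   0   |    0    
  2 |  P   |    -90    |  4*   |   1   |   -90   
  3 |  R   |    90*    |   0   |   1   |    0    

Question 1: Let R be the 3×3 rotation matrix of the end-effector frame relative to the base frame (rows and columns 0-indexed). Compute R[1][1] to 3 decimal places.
1.000

End-effector y-axis (col 1 of R) = (-0.0000,1.0000,-0.0000)
R[1][1] = 1.0000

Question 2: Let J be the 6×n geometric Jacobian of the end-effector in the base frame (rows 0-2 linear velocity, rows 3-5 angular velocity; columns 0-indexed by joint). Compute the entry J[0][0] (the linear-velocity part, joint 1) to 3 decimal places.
1.000

axis z_0 = ẑ; lever o_n−o_0 = (0.0000,-1.0000,7.0000)
cross product → J_v[:, 0] = (1.0000,0.0000,-0.0000)
J_ω[:, 0] = z_0
entry J[0][0] = 1.0000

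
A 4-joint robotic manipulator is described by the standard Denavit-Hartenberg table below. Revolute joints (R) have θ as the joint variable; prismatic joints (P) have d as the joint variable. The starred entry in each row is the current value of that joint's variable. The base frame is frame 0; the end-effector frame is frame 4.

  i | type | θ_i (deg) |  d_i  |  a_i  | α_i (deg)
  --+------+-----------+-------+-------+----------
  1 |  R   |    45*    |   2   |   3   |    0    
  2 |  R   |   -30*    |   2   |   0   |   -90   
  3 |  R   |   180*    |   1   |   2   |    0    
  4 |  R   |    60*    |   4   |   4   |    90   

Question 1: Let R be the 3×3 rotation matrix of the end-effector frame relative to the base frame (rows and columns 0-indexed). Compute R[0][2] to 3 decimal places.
-0.837

End-effector z-axis (col 2 of R) = (-0.8365,-0.2241,-0.5000)
R[0][2] = -0.8365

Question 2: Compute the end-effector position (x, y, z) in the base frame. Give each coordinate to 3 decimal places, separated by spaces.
-3.036 5.916 7.464

after link 1: o_1 = (2.1213, 2.1213, 2.0000)
after link 2: o_2 = (2.1213, 2.1213, 4.0000)
after link 3: o_3 = (-0.0694, 2.5696, 4.0000)
after link 4: o_4 = (-3.0365, 5.9157, 7.4641)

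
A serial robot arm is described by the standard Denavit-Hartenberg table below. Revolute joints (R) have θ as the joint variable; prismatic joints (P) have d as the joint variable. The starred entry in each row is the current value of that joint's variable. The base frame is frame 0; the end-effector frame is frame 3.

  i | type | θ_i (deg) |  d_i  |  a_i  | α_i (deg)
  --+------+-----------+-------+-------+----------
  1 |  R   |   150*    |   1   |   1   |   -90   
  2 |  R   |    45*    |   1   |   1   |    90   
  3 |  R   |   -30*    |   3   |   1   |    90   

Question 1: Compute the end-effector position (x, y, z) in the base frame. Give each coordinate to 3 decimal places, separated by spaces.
after link 1: o_1 = (-0.8660, 0.5000, 1.0000)
after link 2: o_2 = (-1.9784, -0.0125, 0.2929)
after link 3: o_3 = (-4.0958, 1.7874, 1.8018)

-4.096 1.787 1.802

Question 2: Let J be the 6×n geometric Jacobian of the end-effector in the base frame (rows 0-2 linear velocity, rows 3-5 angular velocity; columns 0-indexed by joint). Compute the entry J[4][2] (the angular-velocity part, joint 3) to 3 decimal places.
axis z_2 = (-0.6124,0.3536,0.7071); lever o_n−o_2 = (-2.1174,1.7999,1.5089)
cross product → J_v[:, 2] = (-0.7392,-0.5732,-0.3536)
J_ω[:, 2] = z_2
entry J[4][2] = 0.3536

0.354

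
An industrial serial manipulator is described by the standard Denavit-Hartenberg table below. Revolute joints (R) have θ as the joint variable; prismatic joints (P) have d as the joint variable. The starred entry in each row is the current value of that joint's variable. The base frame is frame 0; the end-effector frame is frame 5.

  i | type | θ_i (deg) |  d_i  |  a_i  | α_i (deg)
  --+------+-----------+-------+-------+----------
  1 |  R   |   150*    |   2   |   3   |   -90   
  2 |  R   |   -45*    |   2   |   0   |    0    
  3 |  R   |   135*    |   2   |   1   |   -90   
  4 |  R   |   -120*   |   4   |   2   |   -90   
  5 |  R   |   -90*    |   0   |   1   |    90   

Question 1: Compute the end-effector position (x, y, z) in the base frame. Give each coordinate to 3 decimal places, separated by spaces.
after link 1: o_1 = (-2.5981, 1.5000, 2.0000)
after link 2: o_2 = (-3.5981, -0.2321, 2.0000)
after link 3: o_3 = (-4.5981, -1.9641, 1.0000)
after link 4: o_4 = (-2.0000, -5.4641, 2.0000)
after link 5: o_5 = (-1.1340, -5.9641, 2.0000)

-1.134 -5.964 2.000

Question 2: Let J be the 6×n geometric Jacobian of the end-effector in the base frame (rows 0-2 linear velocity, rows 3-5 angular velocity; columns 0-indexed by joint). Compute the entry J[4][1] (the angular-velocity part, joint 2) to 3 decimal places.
-0.866

axis z_1 = (-0.5000,-0.8660,0.0000); lever o_n−o_1 = (1.4641,-7.4641,-0.0000)
cross product → J_v[:, 1] = (0.0000,-0.0000,5.0000)
J_ω[:, 1] = z_1
entry J[4][1] = -0.8660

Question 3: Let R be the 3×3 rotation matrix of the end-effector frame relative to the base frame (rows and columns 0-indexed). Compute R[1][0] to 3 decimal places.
-0.500

End-effector x-axis (col 0 of R) = (0.8660,-0.5000,0.0000)
R[1][0] = -0.5000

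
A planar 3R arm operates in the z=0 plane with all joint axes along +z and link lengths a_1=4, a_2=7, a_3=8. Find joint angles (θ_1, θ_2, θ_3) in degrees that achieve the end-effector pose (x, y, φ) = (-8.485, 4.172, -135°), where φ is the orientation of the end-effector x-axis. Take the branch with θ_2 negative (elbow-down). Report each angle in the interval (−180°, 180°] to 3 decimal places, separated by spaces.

wrist centre = target − a_3·(cos φ, sin φ) = (-2.8281, 9.8289)
cos θ_2 = (104.6048−4²−7²)/(2·4·7) = 0.7072; θ_2 = -44.9902° (elbow-down)
β = atan2(9.8289,-2.8281) = 106.0526°; ψ = atan2(-4.9489,8.9506) = -28.9388°
θ_1 = β − ψ = 134.9913°
θ_3 = φ − θ_1 − θ_2 = 134.9988° (wrapped to (-180°,180°])

134.991 -44.990 134.999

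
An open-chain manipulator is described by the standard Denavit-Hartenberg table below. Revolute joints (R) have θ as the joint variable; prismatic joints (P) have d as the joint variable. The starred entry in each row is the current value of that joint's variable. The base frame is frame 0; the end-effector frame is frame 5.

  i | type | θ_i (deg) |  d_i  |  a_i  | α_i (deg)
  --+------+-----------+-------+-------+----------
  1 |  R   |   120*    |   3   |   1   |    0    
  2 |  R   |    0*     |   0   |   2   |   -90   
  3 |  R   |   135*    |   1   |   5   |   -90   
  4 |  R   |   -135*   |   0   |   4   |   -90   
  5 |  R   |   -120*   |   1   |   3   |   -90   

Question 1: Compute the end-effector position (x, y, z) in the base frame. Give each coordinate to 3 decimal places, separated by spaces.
after link 1: o_1 = (-0.5000, 0.8660, 3.0000)
after link 2: o_2 = (-1.5000, 2.5981, 3.0000)
after link 3: o_3 = (-0.5983, -0.9638, -0.5355)
after link 4: o_4 = (-4.0477, -0.6459, 1.4645)
after link 5: o_5 = (-2.1980, -3.1427, 2.0516)

-2.198 -3.143 2.052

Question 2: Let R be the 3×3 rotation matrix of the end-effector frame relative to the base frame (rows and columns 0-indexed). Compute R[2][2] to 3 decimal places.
End-effector z-axis (col 2 of R) = (-0.5701,-0.2374,0.7866)
R[2][2] = 0.7866

0.787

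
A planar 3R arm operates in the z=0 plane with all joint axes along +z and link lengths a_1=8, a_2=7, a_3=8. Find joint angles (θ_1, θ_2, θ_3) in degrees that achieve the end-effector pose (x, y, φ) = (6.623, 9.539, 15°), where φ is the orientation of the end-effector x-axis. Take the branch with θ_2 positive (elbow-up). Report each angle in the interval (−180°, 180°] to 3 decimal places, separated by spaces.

wrist centre = target − a_3·(cos φ, sin φ) = (-1.1044, 7.4684)
cos θ_2 = (56.9974−8²−7²)/(2·8·7) = -0.5000; θ_2 = 120.0015° (elbow-up)
β = atan2(7.4684,-1.1044) = 98.4117°; ψ = atan2(6.0621,4.4998) = 53.4138°
θ_1 = β − ψ = 44.9979°
θ_3 = φ − θ_1 − θ_2 = -149.9995° (wrapped to (-180°,180°])

44.998 120.002 -149.999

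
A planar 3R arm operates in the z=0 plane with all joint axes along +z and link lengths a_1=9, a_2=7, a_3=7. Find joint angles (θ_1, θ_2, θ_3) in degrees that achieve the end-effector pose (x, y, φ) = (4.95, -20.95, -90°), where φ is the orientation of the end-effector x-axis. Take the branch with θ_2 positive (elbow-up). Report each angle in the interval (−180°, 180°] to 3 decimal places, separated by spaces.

-89.997 44.994 -44.997

wrist centre = target − a_3·(cos φ, sin φ) = (4.9500, -13.9500)
cos θ_2 = (219.1050−9²−7²)/(2·9·7) = 0.7072; θ_2 = 44.9939° (elbow-up)
β = atan2(-13.9500,4.9500) = -70.4633°; ψ = atan2(4.9492,13.9503) = 19.5334°
θ_1 = β − ψ = -89.9968°
θ_3 = φ − θ_1 − θ_2 = -44.9971° (wrapped to (-180°,180°])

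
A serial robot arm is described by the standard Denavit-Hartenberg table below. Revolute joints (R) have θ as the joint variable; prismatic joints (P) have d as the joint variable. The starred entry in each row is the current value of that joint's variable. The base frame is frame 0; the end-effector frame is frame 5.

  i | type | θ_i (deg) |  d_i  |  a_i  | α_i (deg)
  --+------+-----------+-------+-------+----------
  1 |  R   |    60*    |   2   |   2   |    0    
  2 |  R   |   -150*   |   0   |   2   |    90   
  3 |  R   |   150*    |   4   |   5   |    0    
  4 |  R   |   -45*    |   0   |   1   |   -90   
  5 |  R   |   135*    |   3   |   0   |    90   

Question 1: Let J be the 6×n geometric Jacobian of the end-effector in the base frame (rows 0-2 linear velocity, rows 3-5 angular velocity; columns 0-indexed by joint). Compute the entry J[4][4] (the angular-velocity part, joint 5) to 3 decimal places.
axis z_4 = (0.0000,0.9659,-0.2588); lever o_n−o_4 = (0.0000,2.8978,-0.7765)
cross product → J_v[:, 4] = (-0.0000,-0.0000,-0.0000)
J_ω[:, 4] = z_4
entry J[4][4] = 0.9659

0.966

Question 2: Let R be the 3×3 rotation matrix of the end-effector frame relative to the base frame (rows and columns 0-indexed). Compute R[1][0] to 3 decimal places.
End-effector x-axis (col 0 of R) = (0.7071,-0.1830,-0.6830)
R[1][0] = -0.1830

-0.183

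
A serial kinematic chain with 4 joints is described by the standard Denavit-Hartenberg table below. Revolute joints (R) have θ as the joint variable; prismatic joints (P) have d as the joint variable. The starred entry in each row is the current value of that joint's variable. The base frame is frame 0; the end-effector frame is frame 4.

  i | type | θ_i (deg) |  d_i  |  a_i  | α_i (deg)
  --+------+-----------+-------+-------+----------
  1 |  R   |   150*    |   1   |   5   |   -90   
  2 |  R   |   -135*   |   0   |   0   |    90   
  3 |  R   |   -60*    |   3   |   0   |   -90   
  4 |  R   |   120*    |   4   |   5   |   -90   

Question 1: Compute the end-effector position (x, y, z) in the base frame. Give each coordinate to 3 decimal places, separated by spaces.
-5.871 -1.420 3.506

after link 1: o_1 = (-4.3301, 2.5000, 1.0000)
after link 2: o_2 = (-4.3301, 2.5000, 1.0000)
after link 3: o_3 = (-2.4930, 1.4393, -1.1213)
after link 4: o_4 = (-5.8713, -1.4196, 3.5061)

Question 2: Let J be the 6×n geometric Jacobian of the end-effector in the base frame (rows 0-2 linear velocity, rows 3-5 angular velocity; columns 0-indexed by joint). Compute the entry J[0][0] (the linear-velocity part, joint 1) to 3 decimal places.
1.420

axis z_0 = ẑ; lever o_n−o_0 = (-5.8713,-1.4196,3.5061)
cross product → J_v[:, 0] = (1.4196,-5.8713,0.0000)
J_ω[:, 0] = z_0
entry J[0][0] = 1.4196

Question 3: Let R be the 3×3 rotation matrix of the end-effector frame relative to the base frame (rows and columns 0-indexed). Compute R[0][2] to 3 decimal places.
End-effector z-axis (col 2 of R) = (-0.3340,-0.6732,-0.6597)
R[0][2] = -0.3340

-0.334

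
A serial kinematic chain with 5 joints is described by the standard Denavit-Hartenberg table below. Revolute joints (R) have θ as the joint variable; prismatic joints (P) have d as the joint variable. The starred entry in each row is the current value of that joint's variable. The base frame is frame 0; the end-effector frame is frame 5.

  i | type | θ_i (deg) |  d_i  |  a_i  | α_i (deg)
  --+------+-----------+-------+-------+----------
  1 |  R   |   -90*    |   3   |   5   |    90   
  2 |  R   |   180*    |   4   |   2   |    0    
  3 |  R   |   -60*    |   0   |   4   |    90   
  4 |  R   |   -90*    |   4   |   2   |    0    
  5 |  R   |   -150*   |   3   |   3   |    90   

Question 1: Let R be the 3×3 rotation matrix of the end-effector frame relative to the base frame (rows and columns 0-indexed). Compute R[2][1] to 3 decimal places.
End-effector y-axis (col 1 of R) = (0.0000,-0.8660,0.5000)
R[2][1] = 0.5000

0.500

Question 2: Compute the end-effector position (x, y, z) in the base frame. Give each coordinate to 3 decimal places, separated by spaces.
after link 1: o_1 = (0.0000, -5.0000, 3.0000)
after link 2: o_2 = (-4.0000, -3.0000, 3.0000)
after link 3: o_3 = (-4.0000, -1.0000, 6.4641)
after link 4: o_4 = (-2.0000, -4.4641, 8.4641)
after link 5: o_5 = (-4.5981, -7.8122, 8.6651)

-4.598 -7.812 8.665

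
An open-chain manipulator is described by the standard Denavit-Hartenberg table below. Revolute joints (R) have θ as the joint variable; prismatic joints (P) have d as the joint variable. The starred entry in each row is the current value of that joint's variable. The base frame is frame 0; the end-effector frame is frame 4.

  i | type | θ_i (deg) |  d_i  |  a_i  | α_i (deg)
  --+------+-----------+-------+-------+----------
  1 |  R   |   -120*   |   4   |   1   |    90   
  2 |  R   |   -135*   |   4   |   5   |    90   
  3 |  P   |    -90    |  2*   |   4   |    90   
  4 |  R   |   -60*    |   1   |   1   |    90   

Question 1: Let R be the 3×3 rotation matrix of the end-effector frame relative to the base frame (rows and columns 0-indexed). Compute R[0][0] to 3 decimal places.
End-effector x-axis (col 0 of R) = (0.1268,-0.7803,-0.6124)
R[0][0] = 0.1268

0.127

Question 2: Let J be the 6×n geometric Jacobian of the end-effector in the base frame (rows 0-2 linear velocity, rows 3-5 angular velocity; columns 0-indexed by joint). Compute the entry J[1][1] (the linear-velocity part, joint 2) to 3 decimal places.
-1.755

axis z_1 = (-0.8660,0.5000,0.0000); lever o_n−o_1 = (2.2481,2.8939,-2.0266)
cross product → J_v[:, 1] = (-1.0133,-1.7551,-3.6303)
J_ω[:, 1] = z_1
entry J[1][1] = -1.7551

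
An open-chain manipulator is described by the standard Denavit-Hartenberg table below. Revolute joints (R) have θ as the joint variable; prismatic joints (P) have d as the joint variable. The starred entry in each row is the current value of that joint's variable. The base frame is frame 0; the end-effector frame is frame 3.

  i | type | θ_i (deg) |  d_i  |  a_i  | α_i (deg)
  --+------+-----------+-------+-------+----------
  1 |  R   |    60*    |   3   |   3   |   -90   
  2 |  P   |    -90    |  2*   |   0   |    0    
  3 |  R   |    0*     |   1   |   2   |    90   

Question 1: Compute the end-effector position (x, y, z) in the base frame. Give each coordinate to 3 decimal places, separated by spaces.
after link 1: o_1 = (1.5000, 2.5981, 3.0000)
after link 2: o_2 = (-0.2321, 3.5981, 3.0000)
after link 3: o_3 = (-1.0981, 4.0981, 5.0000)

-1.098 4.098 5.000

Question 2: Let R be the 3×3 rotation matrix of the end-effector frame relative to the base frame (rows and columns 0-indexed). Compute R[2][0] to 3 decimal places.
1.000

End-effector x-axis (col 0 of R) = (0.0000,0.0000,1.0000)
R[2][0] = 1.0000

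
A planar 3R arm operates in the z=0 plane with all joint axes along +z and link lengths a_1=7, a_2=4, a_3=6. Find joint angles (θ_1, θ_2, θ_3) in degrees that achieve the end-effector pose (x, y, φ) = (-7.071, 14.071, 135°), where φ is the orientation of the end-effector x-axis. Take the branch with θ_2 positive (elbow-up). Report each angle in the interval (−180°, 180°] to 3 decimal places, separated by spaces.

89.999 45.002 -0.001

wrist centre = target − a_3·(cos φ, sin φ) = (-2.8284, 9.8284)
cos θ_2 = (104.5963−7²−4²)/(2·7·4) = 0.7071; θ_2 = 45.0025° (elbow-up)
β = atan2(9.8284,-2.8284) = 106.0545°; ψ = atan2(2.8285,9.8283) = 16.0556°
θ_1 = β − ψ = 89.9989°
θ_3 = φ − θ_1 − θ_2 = -0.0014° (wrapped to (-180°,180°])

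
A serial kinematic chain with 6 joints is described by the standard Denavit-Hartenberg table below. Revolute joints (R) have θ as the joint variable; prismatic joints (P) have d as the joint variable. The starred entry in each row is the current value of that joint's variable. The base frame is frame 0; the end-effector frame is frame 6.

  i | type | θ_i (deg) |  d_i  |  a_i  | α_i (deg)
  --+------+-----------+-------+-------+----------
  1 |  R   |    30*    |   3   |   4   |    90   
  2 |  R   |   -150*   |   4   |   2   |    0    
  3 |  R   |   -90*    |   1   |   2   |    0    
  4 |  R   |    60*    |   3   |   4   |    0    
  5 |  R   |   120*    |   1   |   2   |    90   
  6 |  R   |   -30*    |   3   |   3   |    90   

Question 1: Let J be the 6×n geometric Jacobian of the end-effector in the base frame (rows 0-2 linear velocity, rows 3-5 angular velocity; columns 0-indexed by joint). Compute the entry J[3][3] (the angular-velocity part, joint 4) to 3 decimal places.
axis z_3 = (0.5000,-0.8660,0.0000); lever o_n−o_3 = (-2.4731,-4.3146,-5.4821)
cross product → J_v[:, 3] = (4.7476,2.7410,-4.2990)
J_ω[:, 3] = z_3
entry J[3][3] = 0.5000

0.500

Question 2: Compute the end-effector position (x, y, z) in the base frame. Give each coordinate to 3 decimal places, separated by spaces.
after link 1: o_1 = (3.4641, 2.0000, 3.0000)
after link 2: o_2 = (3.9641, -2.3301, 2.0000)
after link 3: o_3 = (3.5981, -3.6962, 3.7321)
after link 4: o_4 = (1.6340, -8.2942, 3.7321)
after link 5: o_5 = (3.0000, -8.6603, 2.0000)
after link 6: o_6 = (1.1250, -8.0107, -1.7500)

1.125 -8.011 -1.750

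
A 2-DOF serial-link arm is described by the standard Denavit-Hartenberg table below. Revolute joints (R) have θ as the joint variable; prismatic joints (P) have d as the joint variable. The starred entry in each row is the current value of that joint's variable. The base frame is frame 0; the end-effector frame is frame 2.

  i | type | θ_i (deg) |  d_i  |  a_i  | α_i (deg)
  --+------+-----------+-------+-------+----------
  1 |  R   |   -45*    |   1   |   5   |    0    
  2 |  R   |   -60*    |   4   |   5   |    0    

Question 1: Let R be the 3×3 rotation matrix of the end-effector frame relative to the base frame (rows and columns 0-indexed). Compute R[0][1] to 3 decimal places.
End-effector y-axis (col 1 of R) = (0.9659,-0.2588,0.0000)
R[0][1] = 0.9659

0.966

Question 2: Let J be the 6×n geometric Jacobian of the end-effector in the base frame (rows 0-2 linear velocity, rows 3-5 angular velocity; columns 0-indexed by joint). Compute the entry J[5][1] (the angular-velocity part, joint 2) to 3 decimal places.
axis z_1 = (0.0000,0.0000,1.0000); lever o_n−o_1 = (-1.2941,-4.8296,4.0000)
cross product → J_v[:, 1] = (4.8296,-1.2941,0.0000)
J_ω[:, 1] = z_1
entry J[5][1] = 1.0000

1.000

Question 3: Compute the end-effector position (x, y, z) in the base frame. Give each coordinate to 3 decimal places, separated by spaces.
2.241 -8.365 5.000

after link 1: o_1 = (3.5355, -3.5355, 1.0000)
after link 2: o_2 = (2.2414, -8.3652, 5.0000)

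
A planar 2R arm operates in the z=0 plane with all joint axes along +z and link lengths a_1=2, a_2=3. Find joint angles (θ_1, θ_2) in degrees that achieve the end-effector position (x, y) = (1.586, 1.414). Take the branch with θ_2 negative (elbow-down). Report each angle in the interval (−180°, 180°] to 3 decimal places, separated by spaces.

134.991 -135.000

cos θ_2 = (4.5148−2²−3²)/(2·2·3) = -0.7071; θ_2 = -134.9995° (elbow-down)
β = atan2(1.4140,1.5860) = 41.7186°; ψ = atan2(-2.1213,-0.1213) = -93.2727°
θ_1 = β − ψ = 134.9913°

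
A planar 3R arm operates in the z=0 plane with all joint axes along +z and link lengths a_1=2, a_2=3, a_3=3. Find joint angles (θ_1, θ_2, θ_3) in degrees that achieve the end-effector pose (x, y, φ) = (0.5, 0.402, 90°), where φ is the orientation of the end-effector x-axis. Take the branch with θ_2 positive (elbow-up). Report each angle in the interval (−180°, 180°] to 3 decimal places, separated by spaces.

wrist centre = target − a_3·(cos φ, sin φ) = (0.5000, -2.5980)
cos θ_2 = (6.9996−2²−3²)/(2·2·3) = -0.5000; θ_2 = 120.0022° (elbow-up)
β = atan2(-2.5980,0.5000) = -79.1063°; ψ = atan2(2.5980,0.4999) = 79.1085°
θ_1 = β − ψ = -158.2148°
θ_3 = φ − θ_1 − θ_2 = 128.2126° (wrapped to (-180°,180°])

-158.215 120.002 128.213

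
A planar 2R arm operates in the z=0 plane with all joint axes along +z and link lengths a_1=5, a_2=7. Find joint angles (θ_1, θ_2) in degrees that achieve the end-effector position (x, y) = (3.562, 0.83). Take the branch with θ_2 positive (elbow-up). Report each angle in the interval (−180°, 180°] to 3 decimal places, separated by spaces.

-93.769 150.002

cos θ_2 = (13.3767−5²−7²)/(2·5·7) = -0.8660; θ_2 = 150.0024° (elbow-up)
β = atan2(0.8300,3.5620) = 13.1167°; ψ = atan2(3.4997,-1.0623) = 106.8853°
θ_1 = β − ψ = -93.7686°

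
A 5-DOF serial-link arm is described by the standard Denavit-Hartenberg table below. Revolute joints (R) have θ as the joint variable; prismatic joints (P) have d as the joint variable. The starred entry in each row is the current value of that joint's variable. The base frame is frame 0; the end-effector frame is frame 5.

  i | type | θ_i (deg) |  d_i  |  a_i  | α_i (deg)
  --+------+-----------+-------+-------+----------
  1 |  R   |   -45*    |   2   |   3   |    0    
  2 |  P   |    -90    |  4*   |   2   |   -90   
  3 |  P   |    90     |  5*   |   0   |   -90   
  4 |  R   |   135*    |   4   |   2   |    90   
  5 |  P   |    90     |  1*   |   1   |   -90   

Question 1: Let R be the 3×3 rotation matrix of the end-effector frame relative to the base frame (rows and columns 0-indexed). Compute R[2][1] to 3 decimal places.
0.707

End-effector y-axis (col 1 of R) = (0.5000,-0.5000,0.7071)
R[2][1] = 0.7071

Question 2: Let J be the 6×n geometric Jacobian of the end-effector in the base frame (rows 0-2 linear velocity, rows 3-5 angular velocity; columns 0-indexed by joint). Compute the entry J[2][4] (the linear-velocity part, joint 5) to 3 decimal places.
-0.707

prismatic axis z_4 = (-0.5000,0.5000,-0.7071)
J_v[:, 4] = z_4; J_ω[:, 4] = (0,0,0)
entry J[2][4] = -0.7071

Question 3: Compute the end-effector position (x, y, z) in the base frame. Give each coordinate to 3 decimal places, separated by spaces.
after link 1: o_1 = (2.1213, -2.1213, 2.0000)
after link 2: o_2 = (0.7071, -3.5355, 6.0000)
after link 3: o_3 = (4.2426, -7.0711, 6.0000)
after link 4: o_4 = (6.0711, -3.2426, 7.4142)
after link 5: o_5 = (6.2782, -2.0355, 6.7071)

6.278 -2.036 6.707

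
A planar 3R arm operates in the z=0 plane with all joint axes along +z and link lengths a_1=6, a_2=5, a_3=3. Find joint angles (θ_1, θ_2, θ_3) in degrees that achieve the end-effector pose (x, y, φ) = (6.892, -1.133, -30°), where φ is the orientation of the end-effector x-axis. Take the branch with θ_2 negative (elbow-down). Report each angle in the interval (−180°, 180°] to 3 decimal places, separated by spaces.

60.007 -135.002 44.995

wrist centre = target − a_3·(cos φ, sin φ) = (4.2939, 0.3670)
cos θ_2 = (18.5725−6²−5²)/(2·6·5) = -0.7071; θ_2 = -135.0015° (elbow-down)
β = atan2(0.3670,4.2939) = 4.8852°; ψ = atan2(-3.5354,2.4644) = -55.1216°
θ_1 = β − ψ = 60.0068°
θ_3 = φ − θ_1 − θ_2 = 44.9947° (wrapped to (-180°,180°])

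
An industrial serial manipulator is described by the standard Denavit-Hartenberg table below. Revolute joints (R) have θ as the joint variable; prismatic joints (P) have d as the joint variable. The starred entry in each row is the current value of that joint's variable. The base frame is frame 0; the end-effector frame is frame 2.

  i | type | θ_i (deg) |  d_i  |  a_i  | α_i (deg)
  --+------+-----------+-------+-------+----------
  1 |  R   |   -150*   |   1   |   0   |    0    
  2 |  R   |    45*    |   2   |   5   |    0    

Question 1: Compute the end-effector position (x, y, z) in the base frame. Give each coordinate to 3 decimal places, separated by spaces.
-1.294 -4.830 3.000

after link 1: o_1 = (0.0000, 0.0000, 1.0000)
after link 2: o_2 = (-1.2941, -4.8296, 3.0000)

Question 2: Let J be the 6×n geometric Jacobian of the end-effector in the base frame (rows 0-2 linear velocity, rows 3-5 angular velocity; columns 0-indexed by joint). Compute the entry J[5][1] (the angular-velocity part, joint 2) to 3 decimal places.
axis z_1 = (0.0000,0.0000,1.0000); lever o_n−o_1 = (-1.2941,-4.8296,2.0000)
cross product → J_v[:, 1] = (4.8296,-1.2941,0.0000)
J_ω[:, 1] = z_1
entry J[5][1] = 1.0000

1.000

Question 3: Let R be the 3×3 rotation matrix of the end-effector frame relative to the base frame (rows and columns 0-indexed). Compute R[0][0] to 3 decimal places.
End-effector x-axis (col 0 of R) = (-0.2588,-0.9659,0.0000)
R[0][0] = -0.2588

-0.259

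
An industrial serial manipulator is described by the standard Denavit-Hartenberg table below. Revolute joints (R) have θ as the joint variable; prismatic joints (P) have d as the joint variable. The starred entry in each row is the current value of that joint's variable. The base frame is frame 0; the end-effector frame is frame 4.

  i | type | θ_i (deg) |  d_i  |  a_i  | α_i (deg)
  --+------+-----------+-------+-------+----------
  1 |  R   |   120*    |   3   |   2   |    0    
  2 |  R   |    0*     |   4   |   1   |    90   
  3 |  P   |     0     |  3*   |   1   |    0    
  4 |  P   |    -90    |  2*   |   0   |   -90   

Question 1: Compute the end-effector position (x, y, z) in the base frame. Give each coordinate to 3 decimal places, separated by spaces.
after link 1: o_1 = (-1.0000, 1.7321, 3.0000)
after link 2: o_2 = (-1.5000, 2.5981, 7.0000)
after link 3: o_3 = (0.5981, 4.9641, 7.0000)
after link 4: o_4 = (2.3301, 5.9641, 7.0000)

2.330 5.964 7.000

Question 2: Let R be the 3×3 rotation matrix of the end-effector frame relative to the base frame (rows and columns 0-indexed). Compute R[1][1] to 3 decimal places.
End-effector y-axis (col 1 of R) = (-0.8660,-0.5000,-0.0000)
R[1][1] = -0.5000

-0.500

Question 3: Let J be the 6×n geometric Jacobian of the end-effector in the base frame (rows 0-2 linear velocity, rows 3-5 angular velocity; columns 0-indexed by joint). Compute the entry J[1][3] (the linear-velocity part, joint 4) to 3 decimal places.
0.500

prismatic axis z_3 = (0.8660,0.5000,0.0000)
J_v[:, 3] = z_3; J_ω[:, 3] = (0,0,0)
entry J[1][3] = 0.5000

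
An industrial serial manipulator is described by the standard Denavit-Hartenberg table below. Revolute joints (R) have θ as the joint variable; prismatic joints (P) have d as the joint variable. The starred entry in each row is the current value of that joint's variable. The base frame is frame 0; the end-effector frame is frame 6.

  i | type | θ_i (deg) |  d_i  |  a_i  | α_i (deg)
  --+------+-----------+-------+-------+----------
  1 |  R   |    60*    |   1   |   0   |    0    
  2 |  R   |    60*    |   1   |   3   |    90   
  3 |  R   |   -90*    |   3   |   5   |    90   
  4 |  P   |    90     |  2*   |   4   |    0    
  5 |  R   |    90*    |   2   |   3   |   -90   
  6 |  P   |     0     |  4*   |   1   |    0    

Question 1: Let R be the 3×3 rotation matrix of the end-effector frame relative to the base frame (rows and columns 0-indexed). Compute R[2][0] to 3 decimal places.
1.000

End-effector x-axis (col 0 of R) = (0.0000,-0.0000,1.0000)
R[2][0] = 1.0000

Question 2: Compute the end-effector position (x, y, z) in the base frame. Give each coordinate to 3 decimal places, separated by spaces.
3.098 0.634 1.000

after link 1: o_1 = (0.0000, 0.0000, 1.0000)
after link 2: o_2 = (-1.5000, 2.5981, 2.0000)
after link 3: o_3 = (1.0981, 4.0981, -3.0000)
after link 4: o_4 = (5.5622, 4.3660, -3.0000)
after link 5: o_5 = (6.5622, 2.6340, -0.0000)
after link 6: o_6 = (3.0981, 0.6340, 1.0000)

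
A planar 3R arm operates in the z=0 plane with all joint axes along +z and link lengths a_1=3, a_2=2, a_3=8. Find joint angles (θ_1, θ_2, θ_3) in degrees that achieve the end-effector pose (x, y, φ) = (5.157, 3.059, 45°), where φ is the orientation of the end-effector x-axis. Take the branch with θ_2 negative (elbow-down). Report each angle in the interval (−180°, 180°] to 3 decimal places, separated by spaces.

wrist centre = target − a_3·(cos φ, sin φ) = (-0.4999, -2.5979)
cos θ_2 = (6.9987−3²−2²)/(2·3·2) = -0.5001; θ_2 = -120.0072° (elbow-down)
β = atan2(-2.5979,-0.4999) = -100.8912°; ψ = atan2(-1.7319,1.9998) = -40.8944°
θ_1 = β − ψ = -59.9968°
θ_3 = φ − θ_1 − θ_2 = -134.9961° (wrapped to (-180°,180°])

-59.997 -120.007 -134.996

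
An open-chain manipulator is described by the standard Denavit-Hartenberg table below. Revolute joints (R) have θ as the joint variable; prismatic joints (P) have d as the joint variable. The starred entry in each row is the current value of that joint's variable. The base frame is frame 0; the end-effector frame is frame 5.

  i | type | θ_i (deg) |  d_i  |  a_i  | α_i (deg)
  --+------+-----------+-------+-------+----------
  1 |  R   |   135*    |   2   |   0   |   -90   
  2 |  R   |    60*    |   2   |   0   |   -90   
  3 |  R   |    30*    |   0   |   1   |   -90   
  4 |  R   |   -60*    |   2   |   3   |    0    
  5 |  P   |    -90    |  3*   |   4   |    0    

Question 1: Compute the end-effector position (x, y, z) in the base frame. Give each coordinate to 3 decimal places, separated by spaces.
after link 1: o_1 = (0.0000, 0.0000, 2.0000)
after link 2: o_2 = (-1.4142, -1.4142, 2.0000)
after link 3: o_3 = (-1.3668, -0.7545, 1.2500)
after link 4: o_4 = (1.8735, -0.4847, -0.3080)
after link 5: o_5 = (5.3016, -2.6880, 2.5891)

5.302 -2.688 2.589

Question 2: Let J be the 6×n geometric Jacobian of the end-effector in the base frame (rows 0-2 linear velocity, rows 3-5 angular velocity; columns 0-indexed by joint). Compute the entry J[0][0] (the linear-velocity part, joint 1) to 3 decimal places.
2.688

axis z_0 = ẑ; lever o_n−o_0 = (5.3016,-2.6880,2.5891)
cross product → J_v[:, 0] = (2.6880,5.3016,-0.0000)
J_ω[:, 0] = z_0
entry J[0][0] = 2.6880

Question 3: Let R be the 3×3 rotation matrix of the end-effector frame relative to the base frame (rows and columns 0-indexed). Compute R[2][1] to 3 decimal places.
-0.808

End-effector y-axis (col 1 of R) = (0.5540,-0.2005,-0.8080)
R[2][1] = -0.8080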